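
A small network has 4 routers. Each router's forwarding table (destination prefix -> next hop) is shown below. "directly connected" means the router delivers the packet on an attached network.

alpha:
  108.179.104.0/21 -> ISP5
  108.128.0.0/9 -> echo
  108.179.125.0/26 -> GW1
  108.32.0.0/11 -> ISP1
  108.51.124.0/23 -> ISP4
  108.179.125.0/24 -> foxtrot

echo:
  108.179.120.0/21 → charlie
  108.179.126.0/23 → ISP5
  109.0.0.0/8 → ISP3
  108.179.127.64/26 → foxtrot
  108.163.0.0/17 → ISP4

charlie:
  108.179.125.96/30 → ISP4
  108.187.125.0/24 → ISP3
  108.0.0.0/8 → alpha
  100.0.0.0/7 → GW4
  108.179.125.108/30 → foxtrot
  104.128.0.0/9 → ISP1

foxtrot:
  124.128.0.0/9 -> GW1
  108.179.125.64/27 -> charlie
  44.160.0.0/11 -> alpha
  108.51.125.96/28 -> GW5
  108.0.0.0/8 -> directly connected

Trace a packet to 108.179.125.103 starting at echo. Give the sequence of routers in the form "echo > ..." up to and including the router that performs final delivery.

At echo: longest match for 108.179.125.103 is 108.179.120.0/21 -> charlie
At charlie: longest match for 108.179.125.103 is 108.0.0.0/8 -> alpha
At alpha: longest match for 108.179.125.103 is 108.179.125.0/24 -> foxtrot
At foxtrot: longest match for 108.179.125.103 is 108.0.0.0/8 -> directly connected

echo > charlie > alpha > foxtrot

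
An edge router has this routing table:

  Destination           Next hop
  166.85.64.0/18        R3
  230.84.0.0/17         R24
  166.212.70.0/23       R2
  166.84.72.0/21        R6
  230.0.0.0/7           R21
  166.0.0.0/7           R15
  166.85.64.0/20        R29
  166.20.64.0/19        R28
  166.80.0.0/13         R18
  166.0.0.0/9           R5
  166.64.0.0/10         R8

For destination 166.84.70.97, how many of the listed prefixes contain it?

Prefixes containing 166.84.70.97:
  166.0.0.0/7 (166.0.0.0 - 167.255.255.255)
  166.0.0.0/9 (166.0.0.0 - 166.127.255.255)
  166.64.0.0/10 (166.64.0.0 - 166.127.255.255)
  166.80.0.0/13 (166.80.0.0 - 166.87.255.255)
Total matching entries: 4.

4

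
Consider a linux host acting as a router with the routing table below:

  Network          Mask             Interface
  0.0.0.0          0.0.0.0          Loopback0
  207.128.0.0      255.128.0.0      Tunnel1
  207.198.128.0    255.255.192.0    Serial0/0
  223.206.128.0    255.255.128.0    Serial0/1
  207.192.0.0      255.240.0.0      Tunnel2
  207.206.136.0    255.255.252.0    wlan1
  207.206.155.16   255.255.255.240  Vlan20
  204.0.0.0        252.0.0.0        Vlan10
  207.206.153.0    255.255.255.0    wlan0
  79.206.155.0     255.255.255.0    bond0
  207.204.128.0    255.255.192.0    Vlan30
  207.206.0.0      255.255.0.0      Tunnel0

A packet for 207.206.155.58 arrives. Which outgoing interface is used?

Routes whose prefix contains 207.206.155.58:
  0.0.0.0/0 (default, matches everything) -> Loopback0
  204.0.0.0/6 (204.0.0.0 - 207.255.255.255) -> Vlan10
  207.128.0.0/9 (207.128.0.0 - 207.255.255.255) -> Tunnel1
  207.192.0.0/12 (207.192.0.0 - 207.207.255.255) -> Tunnel2
  207.206.0.0/16 (207.206.0.0 - 207.206.255.255) -> Tunnel0
More-specific entries that do NOT match:
  207.206.155.16/28 (207.206.155.16 - 207.206.155.31) does not contain 207.206.155.58
  207.206.153.0/24 (207.206.153.0 - 207.206.153.255) does not contain 207.206.155.58
  79.206.155.0/24 (79.206.155.0 - 79.206.155.255) does not contain 207.206.155.58
  207.206.136.0/22 (207.206.136.0 - 207.206.139.255) does not contain 207.206.155.58
  207.198.128.0/18 (207.198.128.0 - 207.198.191.255) does not contain 207.206.155.58
  207.204.128.0/18 (207.204.128.0 - 207.204.191.255) does not contain 207.206.155.58
  223.206.128.0/17 (223.206.128.0 - 223.206.255.255) does not contain 207.206.155.58
Longest matching prefix is /16 -> interface Tunnel0.

Tunnel0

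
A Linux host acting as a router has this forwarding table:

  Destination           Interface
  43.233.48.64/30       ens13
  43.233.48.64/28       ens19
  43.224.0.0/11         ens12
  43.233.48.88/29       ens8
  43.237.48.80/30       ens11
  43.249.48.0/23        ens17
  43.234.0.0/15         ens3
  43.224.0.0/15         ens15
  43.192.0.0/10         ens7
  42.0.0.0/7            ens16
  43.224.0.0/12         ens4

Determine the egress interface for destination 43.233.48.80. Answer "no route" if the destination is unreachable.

Routes whose prefix contains 43.233.48.80:
  42.0.0.0/7 (42.0.0.0 - 43.255.255.255) -> ens16
  43.192.0.0/10 (43.192.0.0 - 43.255.255.255) -> ens7
  43.224.0.0/11 (43.224.0.0 - 43.255.255.255) -> ens12
  43.224.0.0/12 (43.224.0.0 - 43.239.255.255) -> ens4
More-specific entries that do NOT match:
  43.233.48.64/30 (43.233.48.64 - 43.233.48.67) does not contain 43.233.48.80
  43.237.48.80/30 (43.237.48.80 - 43.237.48.83) does not contain 43.233.48.80
  43.233.48.88/29 (43.233.48.88 - 43.233.48.95) does not contain 43.233.48.80
  43.233.48.64/28 (43.233.48.64 - 43.233.48.79) does not contain 43.233.48.80
  43.249.48.0/23 (43.249.48.0 - 43.249.49.255) does not contain 43.233.48.80
  43.234.0.0/15 (43.234.0.0 - 43.235.255.255) does not contain 43.233.48.80
  43.224.0.0/15 (43.224.0.0 - 43.225.255.255) does not contain 43.233.48.80
Longest matching prefix is /12 -> interface ens4.

ens4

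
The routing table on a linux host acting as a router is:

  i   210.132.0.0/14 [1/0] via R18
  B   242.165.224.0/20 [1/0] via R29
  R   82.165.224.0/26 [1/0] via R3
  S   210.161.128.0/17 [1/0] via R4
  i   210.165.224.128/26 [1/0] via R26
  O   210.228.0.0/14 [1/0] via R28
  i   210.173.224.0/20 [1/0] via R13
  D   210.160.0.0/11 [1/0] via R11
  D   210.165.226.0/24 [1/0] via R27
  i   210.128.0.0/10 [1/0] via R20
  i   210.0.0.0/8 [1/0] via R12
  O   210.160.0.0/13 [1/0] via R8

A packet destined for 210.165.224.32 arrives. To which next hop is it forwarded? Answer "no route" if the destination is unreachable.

R8

Routes whose prefix contains 210.165.224.32:
  210.0.0.0/8 (210.0.0.0 - 210.255.255.255) -> R12
  210.128.0.0/10 (210.128.0.0 - 210.191.255.255) -> R20
  210.160.0.0/11 (210.160.0.0 - 210.191.255.255) -> R11
  210.160.0.0/13 (210.160.0.0 - 210.167.255.255) -> R8
More-specific entries that do NOT match:
  82.165.224.0/26 (82.165.224.0 - 82.165.224.63) does not contain 210.165.224.32
  210.165.224.128/26 (210.165.224.128 - 210.165.224.191) does not contain 210.165.224.32
  210.165.226.0/24 (210.165.226.0 - 210.165.226.255) does not contain 210.165.224.32
  242.165.224.0/20 (242.165.224.0 - 242.165.239.255) does not contain 210.165.224.32
  210.173.224.0/20 (210.173.224.0 - 210.173.239.255) does not contain 210.165.224.32
  210.161.128.0/17 (210.161.128.0 - 210.161.255.255) does not contain 210.165.224.32
  210.132.0.0/14 (210.132.0.0 - 210.135.255.255) does not contain 210.165.224.32
  210.228.0.0/14 (210.228.0.0 - 210.231.255.255) does not contain 210.165.224.32
Longest matching prefix is /13 -> next hop R8.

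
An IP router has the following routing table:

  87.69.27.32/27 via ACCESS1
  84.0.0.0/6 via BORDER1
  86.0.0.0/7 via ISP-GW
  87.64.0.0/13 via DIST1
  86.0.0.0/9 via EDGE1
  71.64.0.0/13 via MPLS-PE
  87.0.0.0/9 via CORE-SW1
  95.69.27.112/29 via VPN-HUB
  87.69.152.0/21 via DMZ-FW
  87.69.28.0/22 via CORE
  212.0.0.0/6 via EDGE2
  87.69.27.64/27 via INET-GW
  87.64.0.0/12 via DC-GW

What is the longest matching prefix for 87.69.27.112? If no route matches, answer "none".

87.64.0.0/13

Entries matching 87.69.27.112:
  84.0.0.0/6 (84.0.0.0 - 87.255.255.255)
  86.0.0.0/7 (86.0.0.0 - 87.255.255.255)
  87.0.0.0/9 (87.0.0.0 - 87.127.255.255)
  87.64.0.0/12 (87.64.0.0 - 87.79.255.255)
  87.64.0.0/13 (87.64.0.0 - 87.71.255.255)
Most specific is 87.64.0.0/13.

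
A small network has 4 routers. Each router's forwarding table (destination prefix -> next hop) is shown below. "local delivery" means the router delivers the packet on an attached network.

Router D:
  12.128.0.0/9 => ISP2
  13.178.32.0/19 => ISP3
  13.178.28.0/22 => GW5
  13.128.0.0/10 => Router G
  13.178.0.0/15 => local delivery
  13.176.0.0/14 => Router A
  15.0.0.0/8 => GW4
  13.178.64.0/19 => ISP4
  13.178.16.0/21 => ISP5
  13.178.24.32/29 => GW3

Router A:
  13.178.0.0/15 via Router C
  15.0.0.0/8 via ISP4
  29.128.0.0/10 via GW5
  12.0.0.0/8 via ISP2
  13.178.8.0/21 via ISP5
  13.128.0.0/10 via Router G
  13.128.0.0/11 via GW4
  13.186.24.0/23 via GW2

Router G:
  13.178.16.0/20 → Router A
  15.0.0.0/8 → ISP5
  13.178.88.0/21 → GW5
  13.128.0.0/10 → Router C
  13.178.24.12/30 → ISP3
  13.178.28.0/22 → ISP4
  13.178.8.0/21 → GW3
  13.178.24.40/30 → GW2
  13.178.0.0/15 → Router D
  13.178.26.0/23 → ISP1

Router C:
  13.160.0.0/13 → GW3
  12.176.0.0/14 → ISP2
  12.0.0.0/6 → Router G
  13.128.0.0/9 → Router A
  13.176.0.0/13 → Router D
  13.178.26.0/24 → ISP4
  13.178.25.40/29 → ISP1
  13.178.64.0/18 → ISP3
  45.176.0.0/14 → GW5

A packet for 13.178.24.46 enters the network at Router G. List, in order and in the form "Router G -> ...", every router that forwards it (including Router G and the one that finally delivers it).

Router G -> Router A -> Router C -> Router D

At Router G: longest match for 13.178.24.46 is 13.178.16.0/20 -> Router A
At Router A: longest match for 13.178.24.46 is 13.178.0.0/15 -> Router C
At Router C: longest match for 13.178.24.46 is 13.176.0.0/13 -> Router D
At Router D: longest match for 13.178.24.46 is 13.178.0.0/15 -> local delivery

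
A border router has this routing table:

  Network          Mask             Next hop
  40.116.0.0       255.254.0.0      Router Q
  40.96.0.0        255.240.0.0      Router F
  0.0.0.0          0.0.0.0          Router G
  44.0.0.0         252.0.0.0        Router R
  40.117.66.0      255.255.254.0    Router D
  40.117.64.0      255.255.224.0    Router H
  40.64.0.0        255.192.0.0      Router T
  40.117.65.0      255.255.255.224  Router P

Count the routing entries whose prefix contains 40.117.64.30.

Prefixes containing 40.117.64.30:
  0.0.0.0/0 (default, matches everything)
  40.64.0.0/10 (40.64.0.0 - 40.127.255.255)
  40.116.0.0/15 (40.116.0.0 - 40.117.255.255)
  40.117.64.0/19 (40.117.64.0 - 40.117.95.255)
Total matching entries: 4.

4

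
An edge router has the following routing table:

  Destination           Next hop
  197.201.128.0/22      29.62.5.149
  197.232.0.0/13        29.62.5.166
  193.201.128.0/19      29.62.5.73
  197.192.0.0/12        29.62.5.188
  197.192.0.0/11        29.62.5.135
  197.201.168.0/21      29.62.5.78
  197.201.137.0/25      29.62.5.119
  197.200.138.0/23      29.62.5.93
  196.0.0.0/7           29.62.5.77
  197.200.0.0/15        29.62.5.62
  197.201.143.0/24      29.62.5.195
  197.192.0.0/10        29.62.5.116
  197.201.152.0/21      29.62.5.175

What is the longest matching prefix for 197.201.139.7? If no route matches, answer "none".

197.200.0.0/15

Entries matching 197.201.139.7:
  196.0.0.0/7 (196.0.0.0 - 197.255.255.255)
  197.192.0.0/10 (197.192.0.0 - 197.255.255.255)
  197.192.0.0/11 (197.192.0.0 - 197.223.255.255)
  197.192.0.0/12 (197.192.0.0 - 197.207.255.255)
  197.200.0.0/15 (197.200.0.0 - 197.201.255.255)
Most specific is 197.200.0.0/15.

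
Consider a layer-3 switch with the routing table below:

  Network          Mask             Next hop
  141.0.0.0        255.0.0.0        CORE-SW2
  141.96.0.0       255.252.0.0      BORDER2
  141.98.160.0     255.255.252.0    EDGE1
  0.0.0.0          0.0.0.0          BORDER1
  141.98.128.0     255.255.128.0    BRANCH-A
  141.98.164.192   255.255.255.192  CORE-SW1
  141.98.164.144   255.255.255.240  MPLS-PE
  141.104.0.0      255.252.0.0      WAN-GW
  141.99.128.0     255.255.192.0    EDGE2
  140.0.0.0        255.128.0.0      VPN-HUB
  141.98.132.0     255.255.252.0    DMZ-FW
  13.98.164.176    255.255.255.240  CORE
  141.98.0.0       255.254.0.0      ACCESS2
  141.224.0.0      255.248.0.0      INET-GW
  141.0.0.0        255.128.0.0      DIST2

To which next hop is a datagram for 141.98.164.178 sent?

Routes whose prefix contains 141.98.164.178:
  0.0.0.0/0 (default, matches everything) -> BORDER1
  141.0.0.0/8 (141.0.0.0 - 141.255.255.255) -> CORE-SW2
  141.0.0.0/9 (141.0.0.0 - 141.127.255.255) -> DIST2
  141.96.0.0/14 (141.96.0.0 - 141.99.255.255) -> BORDER2
  141.98.0.0/15 (141.98.0.0 - 141.99.255.255) -> ACCESS2
  141.98.128.0/17 (141.98.128.0 - 141.98.255.255) -> BRANCH-A
More-specific entries that do NOT match:
  141.98.164.144/28 (141.98.164.144 - 141.98.164.159) does not contain 141.98.164.178
  13.98.164.176/28 (13.98.164.176 - 13.98.164.191) does not contain 141.98.164.178
  141.98.164.192/26 (141.98.164.192 - 141.98.164.255) does not contain 141.98.164.178
  141.98.160.0/22 (141.98.160.0 - 141.98.163.255) does not contain 141.98.164.178
  141.98.132.0/22 (141.98.132.0 - 141.98.135.255) does not contain 141.98.164.178
  141.99.128.0/18 (141.99.128.0 - 141.99.191.255) does not contain 141.98.164.178
Longest matching prefix is /17 -> next hop BRANCH-A.

BRANCH-A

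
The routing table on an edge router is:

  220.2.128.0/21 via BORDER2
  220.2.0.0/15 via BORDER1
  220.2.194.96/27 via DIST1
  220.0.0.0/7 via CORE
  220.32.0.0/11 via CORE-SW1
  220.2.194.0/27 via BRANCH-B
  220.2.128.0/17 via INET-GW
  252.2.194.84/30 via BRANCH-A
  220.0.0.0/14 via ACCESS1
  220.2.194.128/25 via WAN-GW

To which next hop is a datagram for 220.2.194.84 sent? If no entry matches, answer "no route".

Routes whose prefix contains 220.2.194.84:
  220.0.0.0/7 (220.0.0.0 - 221.255.255.255) -> CORE
  220.0.0.0/14 (220.0.0.0 - 220.3.255.255) -> ACCESS1
  220.2.0.0/15 (220.2.0.0 - 220.3.255.255) -> BORDER1
  220.2.128.0/17 (220.2.128.0 - 220.2.255.255) -> INET-GW
More-specific entries that do NOT match:
  252.2.194.84/30 (252.2.194.84 - 252.2.194.87) does not contain 220.2.194.84
  220.2.194.96/27 (220.2.194.96 - 220.2.194.127) does not contain 220.2.194.84
  220.2.194.0/27 (220.2.194.0 - 220.2.194.31) does not contain 220.2.194.84
  220.2.194.128/25 (220.2.194.128 - 220.2.194.255) does not contain 220.2.194.84
  220.2.128.0/21 (220.2.128.0 - 220.2.135.255) does not contain 220.2.194.84
Longest matching prefix is /17 -> next hop INET-GW.

INET-GW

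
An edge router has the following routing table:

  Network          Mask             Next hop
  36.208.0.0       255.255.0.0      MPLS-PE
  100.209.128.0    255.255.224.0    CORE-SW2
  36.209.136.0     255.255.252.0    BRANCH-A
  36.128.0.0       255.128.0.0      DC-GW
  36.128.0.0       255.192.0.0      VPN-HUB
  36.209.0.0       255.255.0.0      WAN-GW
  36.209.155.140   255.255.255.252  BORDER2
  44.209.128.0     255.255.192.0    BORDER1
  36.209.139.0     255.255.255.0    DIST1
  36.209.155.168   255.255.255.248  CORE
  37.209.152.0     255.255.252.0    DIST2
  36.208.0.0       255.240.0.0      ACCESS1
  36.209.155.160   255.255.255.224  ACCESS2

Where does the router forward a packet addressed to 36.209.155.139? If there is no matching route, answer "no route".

Routes whose prefix contains 36.209.155.139:
  36.128.0.0/9 (36.128.0.0 - 36.255.255.255) -> DC-GW
  36.208.0.0/12 (36.208.0.0 - 36.223.255.255) -> ACCESS1
  36.209.0.0/16 (36.209.0.0 - 36.209.255.255) -> WAN-GW
More-specific entries that do NOT match:
  36.209.155.140/30 (36.209.155.140 - 36.209.155.143) does not contain 36.209.155.139
  36.209.155.168/29 (36.209.155.168 - 36.209.155.175) does not contain 36.209.155.139
  36.209.155.160/27 (36.209.155.160 - 36.209.155.191) does not contain 36.209.155.139
  36.209.139.0/24 (36.209.139.0 - 36.209.139.255) does not contain 36.209.155.139
  36.209.136.0/22 (36.209.136.0 - 36.209.139.255) does not contain 36.209.155.139
  37.209.152.0/22 (37.209.152.0 - 37.209.155.255) does not contain 36.209.155.139
  100.209.128.0/19 (100.209.128.0 - 100.209.159.255) does not contain 36.209.155.139
  44.209.128.0/18 (44.209.128.0 - 44.209.191.255) does not contain 36.209.155.139
Longest matching prefix is /16 -> next hop WAN-GW.

WAN-GW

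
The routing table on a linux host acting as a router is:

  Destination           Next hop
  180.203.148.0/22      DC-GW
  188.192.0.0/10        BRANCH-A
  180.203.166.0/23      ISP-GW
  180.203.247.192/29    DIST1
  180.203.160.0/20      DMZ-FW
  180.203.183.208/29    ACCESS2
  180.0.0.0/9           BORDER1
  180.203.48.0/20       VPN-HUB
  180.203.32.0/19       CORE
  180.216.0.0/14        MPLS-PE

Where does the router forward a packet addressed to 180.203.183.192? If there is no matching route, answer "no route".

no route

No entry's prefix contains 180.203.183.192; there is no default route.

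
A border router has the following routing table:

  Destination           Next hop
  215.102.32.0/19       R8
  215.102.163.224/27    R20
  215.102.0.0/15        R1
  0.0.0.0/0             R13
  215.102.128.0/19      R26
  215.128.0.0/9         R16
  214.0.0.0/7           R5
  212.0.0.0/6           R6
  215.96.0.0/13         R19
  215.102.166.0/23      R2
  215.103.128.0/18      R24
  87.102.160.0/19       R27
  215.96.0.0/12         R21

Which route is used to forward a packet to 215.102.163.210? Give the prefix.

215.102.0.0/15

Entries matching 215.102.163.210:
  0.0.0.0/0 (default, matches everything)
  212.0.0.0/6 (212.0.0.0 - 215.255.255.255)
  214.0.0.0/7 (214.0.0.0 - 215.255.255.255)
  215.96.0.0/12 (215.96.0.0 - 215.111.255.255)
  215.96.0.0/13 (215.96.0.0 - 215.103.255.255)
  215.102.0.0/15 (215.102.0.0 - 215.103.255.255)
Most specific is 215.102.0.0/15.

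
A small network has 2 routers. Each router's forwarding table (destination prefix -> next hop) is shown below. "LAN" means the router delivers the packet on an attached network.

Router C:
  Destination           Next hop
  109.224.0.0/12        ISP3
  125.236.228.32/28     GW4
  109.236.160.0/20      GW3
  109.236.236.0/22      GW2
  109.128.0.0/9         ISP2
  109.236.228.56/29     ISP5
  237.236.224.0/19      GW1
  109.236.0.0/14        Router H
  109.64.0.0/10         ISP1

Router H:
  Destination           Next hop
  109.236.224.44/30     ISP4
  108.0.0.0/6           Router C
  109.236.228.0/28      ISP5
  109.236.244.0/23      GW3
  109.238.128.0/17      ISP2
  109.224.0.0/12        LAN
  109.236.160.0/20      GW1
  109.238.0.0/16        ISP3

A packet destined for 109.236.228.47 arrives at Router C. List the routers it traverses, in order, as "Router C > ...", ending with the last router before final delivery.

Router C > Router H

At Router C: longest match for 109.236.228.47 is 109.236.0.0/14 -> Router H
At Router H: longest match for 109.236.228.47 is 109.224.0.0/12 -> LAN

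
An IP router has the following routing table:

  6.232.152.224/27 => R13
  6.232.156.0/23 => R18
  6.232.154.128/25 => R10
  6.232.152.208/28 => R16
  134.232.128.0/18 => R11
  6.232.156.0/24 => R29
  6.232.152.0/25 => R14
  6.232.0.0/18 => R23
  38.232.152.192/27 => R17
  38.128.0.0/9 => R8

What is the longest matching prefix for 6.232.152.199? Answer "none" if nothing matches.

6.232.152.199 is outside every listed prefix and there is no default route.

none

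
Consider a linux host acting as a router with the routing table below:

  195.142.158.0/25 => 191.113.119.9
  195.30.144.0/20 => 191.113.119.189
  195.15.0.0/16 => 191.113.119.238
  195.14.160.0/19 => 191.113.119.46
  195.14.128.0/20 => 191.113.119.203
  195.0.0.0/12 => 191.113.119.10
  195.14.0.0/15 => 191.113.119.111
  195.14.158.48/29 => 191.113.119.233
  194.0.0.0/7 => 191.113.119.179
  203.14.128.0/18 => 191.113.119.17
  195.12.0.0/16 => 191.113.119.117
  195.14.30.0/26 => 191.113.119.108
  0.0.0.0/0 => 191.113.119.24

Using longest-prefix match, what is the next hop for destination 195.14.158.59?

Routes whose prefix contains 195.14.158.59:
  0.0.0.0/0 (default, matches everything) -> 191.113.119.24
  194.0.0.0/7 (194.0.0.0 - 195.255.255.255) -> 191.113.119.179
  195.0.0.0/12 (195.0.0.0 - 195.15.255.255) -> 191.113.119.10
  195.14.0.0/15 (195.14.0.0 - 195.15.255.255) -> 191.113.119.111
More-specific entries that do NOT match:
  195.14.158.48/29 (195.14.158.48 - 195.14.158.55) does not contain 195.14.158.59
  195.14.30.0/26 (195.14.30.0 - 195.14.30.63) does not contain 195.14.158.59
  195.142.158.0/25 (195.142.158.0 - 195.142.158.127) does not contain 195.14.158.59
  195.30.144.0/20 (195.30.144.0 - 195.30.159.255) does not contain 195.14.158.59
  195.14.128.0/20 (195.14.128.0 - 195.14.143.255) does not contain 195.14.158.59
  195.14.160.0/19 (195.14.160.0 - 195.14.191.255) does not contain 195.14.158.59
  203.14.128.0/18 (203.14.128.0 - 203.14.191.255) does not contain 195.14.158.59
  195.15.0.0/16 (195.15.0.0 - 195.15.255.255) does not contain 195.14.158.59
  195.12.0.0/16 (195.12.0.0 - 195.12.255.255) does not contain 195.14.158.59
Longest matching prefix is /15 -> next hop 191.113.119.111.

191.113.119.111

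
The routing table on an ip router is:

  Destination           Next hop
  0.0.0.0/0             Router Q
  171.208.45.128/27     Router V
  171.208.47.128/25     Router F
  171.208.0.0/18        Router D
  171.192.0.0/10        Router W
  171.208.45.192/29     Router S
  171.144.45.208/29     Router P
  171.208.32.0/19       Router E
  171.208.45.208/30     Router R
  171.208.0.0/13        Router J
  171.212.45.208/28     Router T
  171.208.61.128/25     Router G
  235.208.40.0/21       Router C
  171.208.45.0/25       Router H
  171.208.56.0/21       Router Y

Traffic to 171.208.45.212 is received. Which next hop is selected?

Router E

Routes whose prefix contains 171.208.45.212:
  0.0.0.0/0 (default, matches everything) -> Router Q
  171.192.0.0/10 (171.192.0.0 - 171.255.255.255) -> Router W
  171.208.0.0/13 (171.208.0.0 - 171.215.255.255) -> Router J
  171.208.0.0/18 (171.208.0.0 - 171.208.63.255) -> Router D
  171.208.32.0/19 (171.208.32.0 - 171.208.63.255) -> Router E
More-specific entries that do NOT match:
  171.208.45.208/30 (171.208.45.208 - 171.208.45.211) does not contain 171.208.45.212
  171.208.45.192/29 (171.208.45.192 - 171.208.45.199) does not contain 171.208.45.212
  171.144.45.208/29 (171.144.45.208 - 171.144.45.215) does not contain 171.208.45.212
  171.212.45.208/28 (171.212.45.208 - 171.212.45.223) does not contain 171.208.45.212
  171.208.45.128/27 (171.208.45.128 - 171.208.45.159) does not contain 171.208.45.212
  171.208.47.128/25 (171.208.47.128 - 171.208.47.255) does not contain 171.208.45.212
  171.208.61.128/25 (171.208.61.128 - 171.208.61.255) does not contain 171.208.45.212
  171.208.45.0/25 (171.208.45.0 - 171.208.45.127) does not contain 171.208.45.212
  235.208.40.0/21 (235.208.40.0 - 235.208.47.255) does not contain 171.208.45.212
  171.208.56.0/21 (171.208.56.0 - 171.208.63.255) does not contain 171.208.45.212
Longest matching prefix is /19 -> next hop Router E.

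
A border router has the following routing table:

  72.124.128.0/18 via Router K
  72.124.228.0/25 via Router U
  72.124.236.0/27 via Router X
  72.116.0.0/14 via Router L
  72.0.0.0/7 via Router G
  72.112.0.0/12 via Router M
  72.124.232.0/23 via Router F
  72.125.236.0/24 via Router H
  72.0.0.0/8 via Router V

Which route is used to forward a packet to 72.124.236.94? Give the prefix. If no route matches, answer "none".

72.112.0.0/12

Entries matching 72.124.236.94:
  72.0.0.0/7 (72.0.0.0 - 73.255.255.255)
  72.0.0.0/8 (72.0.0.0 - 72.255.255.255)
  72.112.0.0/12 (72.112.0.0 - 72.127.255.255)
Most specific is 72.112.0.0/12.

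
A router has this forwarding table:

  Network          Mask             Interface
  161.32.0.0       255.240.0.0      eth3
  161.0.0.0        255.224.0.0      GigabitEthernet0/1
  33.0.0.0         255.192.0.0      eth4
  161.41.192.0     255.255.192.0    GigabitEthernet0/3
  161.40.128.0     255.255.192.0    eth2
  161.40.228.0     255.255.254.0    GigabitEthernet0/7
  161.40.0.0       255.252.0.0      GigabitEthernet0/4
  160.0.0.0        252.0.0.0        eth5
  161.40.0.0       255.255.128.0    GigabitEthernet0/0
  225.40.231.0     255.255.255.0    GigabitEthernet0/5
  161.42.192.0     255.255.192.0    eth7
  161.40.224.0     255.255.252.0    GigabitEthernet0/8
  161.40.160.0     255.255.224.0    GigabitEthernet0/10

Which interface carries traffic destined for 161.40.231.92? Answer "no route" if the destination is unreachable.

Routes whose prefix contains 161.40.231.92:
  160.0.0.0/6 (160.0.0.0 - 163.255.255.255) -> eth5
  161.32.0.0/12 (161.32.0.0 - 161.47.255.255) -> eth3
  161.40.0.0/14 (161.40.0.0 - 161.43.255.255) -> GigabitEthernet0/4
More-specific entries that do NOT match:
  225.40.231.0/24 (225.40.231.0 - 225.40.231.255) does not contain 161.40.231.92
  161.40.228.0/23 (161.40.228.0 - 161.40.229.255) does not contain 161.40.231.92
  161.40.224.0/22 (161.40.224.0 - 161.40.227.255) does not contain 161.40.231.92
  161.40.160.0/19 (161.40.160.0 - 161.40.191.255) does not contain 161.40.231.92
  161.41.192.0/18 (161.41.192.0 - 161.41.255.255) does not contain 161.40.231.92
  161.40.128.0/18 (161.40.128.0 - 161.40.191.255) does not contain 161.40.231.92
  161.42.192.0/18 (161.42.192.0 - 161.42.255.255) does not contain 161.40.231.92
  161.40.0.0/17 (161.40.0.0 - 161.40.127.255) does not contain 161.40.231.92
Longest matching prefix is /14 -> interface GigabitEthernet0/4.

GigabitEthernet0/4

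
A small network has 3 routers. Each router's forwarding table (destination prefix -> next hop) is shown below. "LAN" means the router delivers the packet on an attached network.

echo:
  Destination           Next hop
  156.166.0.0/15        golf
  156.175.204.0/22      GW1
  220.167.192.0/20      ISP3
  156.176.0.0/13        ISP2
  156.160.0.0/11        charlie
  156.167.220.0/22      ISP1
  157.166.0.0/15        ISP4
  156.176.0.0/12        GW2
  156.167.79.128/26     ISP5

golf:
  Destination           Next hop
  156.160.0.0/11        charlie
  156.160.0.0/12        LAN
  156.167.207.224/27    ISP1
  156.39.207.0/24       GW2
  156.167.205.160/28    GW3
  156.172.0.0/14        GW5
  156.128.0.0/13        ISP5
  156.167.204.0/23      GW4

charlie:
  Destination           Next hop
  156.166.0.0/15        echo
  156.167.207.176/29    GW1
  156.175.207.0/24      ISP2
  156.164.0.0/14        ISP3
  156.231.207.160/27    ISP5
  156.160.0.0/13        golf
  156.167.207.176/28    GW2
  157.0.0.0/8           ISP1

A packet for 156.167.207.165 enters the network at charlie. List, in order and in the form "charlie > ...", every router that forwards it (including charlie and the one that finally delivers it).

At charlie: longest match for 156.167.207.165 is 156.166.0.0/15 -> echo
At echo: longest match for 156.167.207.165 is 156.166.0.0/15 -> golf
At golf: longest match for 156.167.207.165 is 156.160.0.0/12 -> LAN

charlie > echo > golf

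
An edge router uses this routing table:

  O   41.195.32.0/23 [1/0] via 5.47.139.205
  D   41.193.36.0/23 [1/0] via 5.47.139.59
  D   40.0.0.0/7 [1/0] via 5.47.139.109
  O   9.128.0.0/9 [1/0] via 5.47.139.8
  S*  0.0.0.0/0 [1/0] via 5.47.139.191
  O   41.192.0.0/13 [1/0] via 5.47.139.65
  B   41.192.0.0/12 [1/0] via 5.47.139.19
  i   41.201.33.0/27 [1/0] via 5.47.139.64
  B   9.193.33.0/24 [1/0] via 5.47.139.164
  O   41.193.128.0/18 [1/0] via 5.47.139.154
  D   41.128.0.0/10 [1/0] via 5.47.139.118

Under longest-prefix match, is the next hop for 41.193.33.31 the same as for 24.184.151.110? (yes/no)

41.193.33.31: longest match 41.192.0.0/13 -> 5.47.139.65
24.184.151.110: longest match 0.0.0.0/0 -> 5.47.139.191

no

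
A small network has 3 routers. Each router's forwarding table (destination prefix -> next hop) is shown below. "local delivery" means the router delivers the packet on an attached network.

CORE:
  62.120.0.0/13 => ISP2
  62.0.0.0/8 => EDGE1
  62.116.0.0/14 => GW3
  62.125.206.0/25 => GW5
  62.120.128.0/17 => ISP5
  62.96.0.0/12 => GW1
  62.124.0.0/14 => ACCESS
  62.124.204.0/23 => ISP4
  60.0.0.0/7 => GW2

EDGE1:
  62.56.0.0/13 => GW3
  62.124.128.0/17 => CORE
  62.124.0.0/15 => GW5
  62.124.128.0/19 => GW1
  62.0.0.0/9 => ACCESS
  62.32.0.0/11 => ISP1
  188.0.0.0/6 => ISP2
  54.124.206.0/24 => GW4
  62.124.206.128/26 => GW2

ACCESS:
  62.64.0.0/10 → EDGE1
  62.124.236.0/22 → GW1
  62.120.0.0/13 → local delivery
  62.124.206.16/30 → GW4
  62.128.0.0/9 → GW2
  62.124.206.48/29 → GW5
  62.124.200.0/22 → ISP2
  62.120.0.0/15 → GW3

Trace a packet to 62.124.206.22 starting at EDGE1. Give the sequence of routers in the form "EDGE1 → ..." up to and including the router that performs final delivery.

EDGE1 → CORE → ACCESS

At EDGE1: longest match for 62.124.206.22 is 62.124.128.0/17 -> CORE
At CORE: longest match for 62.124.206.22 is 62.124.0.0/14 -> ACCESS
At ACCESS: longest match for 62.124.206.22 is 62.120.0.0/13 -> local delivery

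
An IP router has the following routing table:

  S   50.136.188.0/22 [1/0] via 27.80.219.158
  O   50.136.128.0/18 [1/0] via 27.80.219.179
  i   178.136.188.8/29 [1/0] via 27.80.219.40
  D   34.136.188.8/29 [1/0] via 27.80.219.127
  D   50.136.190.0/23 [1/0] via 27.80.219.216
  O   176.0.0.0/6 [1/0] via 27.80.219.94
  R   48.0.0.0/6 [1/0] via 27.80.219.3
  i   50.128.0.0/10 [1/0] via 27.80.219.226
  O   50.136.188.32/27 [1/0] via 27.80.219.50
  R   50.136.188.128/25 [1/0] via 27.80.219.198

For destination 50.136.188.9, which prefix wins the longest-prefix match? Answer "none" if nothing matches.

50.136.188.0/22

Entries matching 50.136.188.9:
  48.0.0.0/6 (48.0.0.0 - 51.255.255.255)
  50.128.0.0/10 (50.128.0.0 - 50.191.255.255)
  50.136.128.0/18 (50.136.128.0 - 50.136.191.255)
  50.136.188.0/22 (50.136.188.0 - 50.136.191.255)
Most specific is 50.136.188.0/22.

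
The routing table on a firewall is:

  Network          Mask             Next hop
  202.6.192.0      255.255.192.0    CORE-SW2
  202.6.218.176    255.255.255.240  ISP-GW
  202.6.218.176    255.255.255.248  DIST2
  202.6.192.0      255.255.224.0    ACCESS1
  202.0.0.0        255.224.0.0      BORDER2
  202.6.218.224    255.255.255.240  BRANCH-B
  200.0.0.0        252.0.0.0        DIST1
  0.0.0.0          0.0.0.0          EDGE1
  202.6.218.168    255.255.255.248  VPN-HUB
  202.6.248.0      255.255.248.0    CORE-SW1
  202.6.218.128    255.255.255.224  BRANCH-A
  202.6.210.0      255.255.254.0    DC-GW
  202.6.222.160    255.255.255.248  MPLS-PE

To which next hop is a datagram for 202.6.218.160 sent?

ACCESS1

Routes whose prefix contains 202.6.218.160:
  0.0.0.0/0 (default, matches everything) -> EDGE1
  200.0.0.0/6 (200.0.0.0 - 203.255.255.255) -> DIST1
  202.0.0.0/11 (202.0.0.0 - 202.31.255.255) -> BORDER2
  202.6.192.0/18 (202.6.192.0 - 202.6.255.255) -> CORE-SW2
  202.6.192.0/19 (202.6.192.0 - 202.6.223.255) -> ACCESS1
More-specific entries that do NOT match:
  202.6.218.176/29 (202.6.218.176 - 202.6.218.183) does not contain 202.6.218.160
  202.6.218.168/29 (202.6.218.168 - 202.6.218.175) does not contain 202.6.218.160
  202.6.222.160/29 (202.6.222.160 - 202.6.222.167) does not contain 202.6.218.160
  202.6.218.176/28 (202.6.218.176 - 202.6.218.191) does not contain 202.6.218.160
  202.6.218.224/28 (202.6.218.224 - 202.6.218.239) does not contain 202.6.218.160
  202.6.218.128/27 (202.6.218.128 - 202.6.218.159) does not contain 202.6.218.160
  202.6.210.0/23 (202.6.210.0 - 202.6.211.255) does not contain 202.6.218.160
  202.6.248.0/21 (202.6.248.0 - 202.6.255.255) does not contain 202.6.218.160
Longest matching prefix is /19 -> next hop ACCESS1.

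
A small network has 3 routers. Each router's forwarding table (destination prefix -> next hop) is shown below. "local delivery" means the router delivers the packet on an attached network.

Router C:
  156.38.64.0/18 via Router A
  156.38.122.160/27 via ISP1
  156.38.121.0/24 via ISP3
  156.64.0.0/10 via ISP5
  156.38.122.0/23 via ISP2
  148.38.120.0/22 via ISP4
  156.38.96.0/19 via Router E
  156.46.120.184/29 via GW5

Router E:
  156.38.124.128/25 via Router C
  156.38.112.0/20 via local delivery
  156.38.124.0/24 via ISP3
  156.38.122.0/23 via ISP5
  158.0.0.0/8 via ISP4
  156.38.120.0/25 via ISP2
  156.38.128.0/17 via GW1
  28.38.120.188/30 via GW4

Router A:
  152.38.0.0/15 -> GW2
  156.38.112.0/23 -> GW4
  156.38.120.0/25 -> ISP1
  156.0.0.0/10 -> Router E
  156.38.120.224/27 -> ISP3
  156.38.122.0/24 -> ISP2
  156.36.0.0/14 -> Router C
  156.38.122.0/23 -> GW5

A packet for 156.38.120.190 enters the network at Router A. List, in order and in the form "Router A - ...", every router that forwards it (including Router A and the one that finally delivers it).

At Router A: longest match for 156.38.120.190 is 156.36.0.0/14 -> Router C
At Router C: longest match for 156.38.120.190 is 156.38.96.0/19 -> Router E
At Router E: longest match for 156.38.120.190 is 156.38.112.0/20 -> local delivery

Router A - Router C - Router E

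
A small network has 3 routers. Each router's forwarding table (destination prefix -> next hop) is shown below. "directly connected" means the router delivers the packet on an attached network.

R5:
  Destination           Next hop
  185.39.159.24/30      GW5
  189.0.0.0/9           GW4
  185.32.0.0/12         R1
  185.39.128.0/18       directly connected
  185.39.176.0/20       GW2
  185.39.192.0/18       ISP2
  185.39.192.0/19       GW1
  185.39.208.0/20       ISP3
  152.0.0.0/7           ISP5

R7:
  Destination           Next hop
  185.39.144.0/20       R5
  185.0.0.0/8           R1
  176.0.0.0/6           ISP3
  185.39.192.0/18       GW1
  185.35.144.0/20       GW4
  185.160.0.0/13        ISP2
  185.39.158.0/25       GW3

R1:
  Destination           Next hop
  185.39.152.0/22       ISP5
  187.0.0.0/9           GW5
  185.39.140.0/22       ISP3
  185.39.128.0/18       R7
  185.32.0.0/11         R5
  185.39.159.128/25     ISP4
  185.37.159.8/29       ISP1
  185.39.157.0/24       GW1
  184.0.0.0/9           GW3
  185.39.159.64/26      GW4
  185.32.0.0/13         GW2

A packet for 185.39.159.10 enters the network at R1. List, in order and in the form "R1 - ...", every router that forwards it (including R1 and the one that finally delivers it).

At R1: longest match for 185.39.159.10 is 185.39.128.0/18 -> R7
At R7: longest match for 185.39.159.10 is 185.39.144.0/20 -> R5
At R5: longest match for 185.39.159.10 is 185.39.128.0/18 -> directly connected

R1 - R7 - R5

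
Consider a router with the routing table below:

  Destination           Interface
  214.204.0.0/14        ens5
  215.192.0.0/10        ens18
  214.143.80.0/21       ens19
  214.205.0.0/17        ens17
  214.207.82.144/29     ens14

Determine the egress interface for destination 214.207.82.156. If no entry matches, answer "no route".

ens5

Routes whose prefix contains 214.207.82.156:
  214.204.0.0/14 (214.204.0.0 - 214.207.255.255) -> ens5
More-specific entries that do NOT match:
  214.207.82.144/29 (214.207.82.144 - 214.207.82.151) does not contain 214.207.82.156
  214.143.80.0/21 (214.143.80.0 - 214.143.87.255) does not contain 214.207.82.156
  214.205.0.0/17 (214.205.0.0 - 214.205.127.255) does not contain 214.207.82.156
Longest matching prefix is /14 -> interface ens5.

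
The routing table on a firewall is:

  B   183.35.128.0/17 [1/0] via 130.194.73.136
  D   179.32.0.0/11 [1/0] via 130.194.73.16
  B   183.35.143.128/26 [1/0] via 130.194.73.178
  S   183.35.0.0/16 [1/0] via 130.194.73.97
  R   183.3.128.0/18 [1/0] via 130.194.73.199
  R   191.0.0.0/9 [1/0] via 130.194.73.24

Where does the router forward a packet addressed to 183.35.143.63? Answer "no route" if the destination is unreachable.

130.194.73.136

Routes whose prefix contains 183.35.143.63:
  183.35.0.0/16 (183.35.0.0 - 183.35.255.255) -> 130.194.73.97
  183.35.128.0/17 (183.35.128.0 - 183.35.255.255) -> 130.194.73.136
More-specific entries that do NOT match:
  183.35.143.128/26 (183.35.143.128 - 183.35.143.191) does not contain 183.35.143.63
  183.3.128.0/18 (183.3.128.0 - 183.3.191.255) does not contain 183.35.143.63
Longest matching prefix is /17 -> next hop 130.194.73.136.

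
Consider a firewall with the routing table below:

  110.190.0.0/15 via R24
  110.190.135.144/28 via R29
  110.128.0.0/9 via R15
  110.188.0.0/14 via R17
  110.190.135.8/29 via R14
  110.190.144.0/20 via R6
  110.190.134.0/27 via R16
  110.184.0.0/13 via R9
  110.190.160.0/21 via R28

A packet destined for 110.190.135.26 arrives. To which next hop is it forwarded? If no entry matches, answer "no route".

R24

Routes whose prefix contains 110.190.135.26:
  110.128.0.0/9 (110.128.0.0 - 110.255.255.255) -> R15
  110.184.0.0/13 (110.184.0.0 - 110.191.255.255) -> R9
  110.188.0.0/14 (110.188.0.0 - 110.191.255.255) -> R17
  110.190.0.0/15 (110.190.0.0 - 110.191.255.255) -> R24
More-specific entries that do NOT match:
  110.190.135.8/29 (110.190.135.8 - 110.190.135.15) does not contain 110.190.135.26
  110.190.135.144/28 (110.190.135.144 - 110.190.135.159) does not contain 110.190.135.26
  110.190.134.0/27 (110.190.134.0 - 110.190.134.31) does not contain 110.190.135.26
  110.190.160.0/21 (110.190.160.0 - 110.190.167.255) does not contain 110.190.135.26
  110.190.144.0/20 (110.190.144.0 - 110.190.159.255) does not contain 110.190.135.26
Longest matching prefix is /15 -> next hop R24.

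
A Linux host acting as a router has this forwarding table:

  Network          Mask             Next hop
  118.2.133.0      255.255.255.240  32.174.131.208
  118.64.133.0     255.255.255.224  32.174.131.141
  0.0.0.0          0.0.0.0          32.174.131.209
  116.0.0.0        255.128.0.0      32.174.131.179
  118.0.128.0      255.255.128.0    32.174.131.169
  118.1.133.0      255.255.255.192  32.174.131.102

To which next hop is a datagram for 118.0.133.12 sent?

Routes whose prefix contains 118.0.133.12:
  0.0.0.0/0 (default, matches everything) -> 32.174.131.209
  118.0.128.0/17 (118.0.128.0 - 118.0.255.255) -> 32.174.131.169
More-specific entries that do NOT match:
  118.2.133.0/28 (118.2.133.0 - 118.2.133.15) does not contain 118.0.133.12
  118.64.133.0/27 (118.64.133.0 - 118.64.133.31) does not contain 118.0.133.12
  118.1.133.0/26 (118.1.133.0 - 118.1.133.63) does not contain 118.0.133.12
Longest matching prefix is /17 -> next hop 32.174.131.169.

32.174.131.169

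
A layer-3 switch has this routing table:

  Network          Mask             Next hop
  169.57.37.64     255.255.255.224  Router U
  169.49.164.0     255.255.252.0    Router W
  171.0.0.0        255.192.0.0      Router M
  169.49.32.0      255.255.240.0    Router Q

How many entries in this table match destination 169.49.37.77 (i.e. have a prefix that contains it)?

1

Prefixes containing 169.49.37.77:
  169.49.32.0/20 (169.49.32.0 - 169.49.47.255)
Total matching entries: 1.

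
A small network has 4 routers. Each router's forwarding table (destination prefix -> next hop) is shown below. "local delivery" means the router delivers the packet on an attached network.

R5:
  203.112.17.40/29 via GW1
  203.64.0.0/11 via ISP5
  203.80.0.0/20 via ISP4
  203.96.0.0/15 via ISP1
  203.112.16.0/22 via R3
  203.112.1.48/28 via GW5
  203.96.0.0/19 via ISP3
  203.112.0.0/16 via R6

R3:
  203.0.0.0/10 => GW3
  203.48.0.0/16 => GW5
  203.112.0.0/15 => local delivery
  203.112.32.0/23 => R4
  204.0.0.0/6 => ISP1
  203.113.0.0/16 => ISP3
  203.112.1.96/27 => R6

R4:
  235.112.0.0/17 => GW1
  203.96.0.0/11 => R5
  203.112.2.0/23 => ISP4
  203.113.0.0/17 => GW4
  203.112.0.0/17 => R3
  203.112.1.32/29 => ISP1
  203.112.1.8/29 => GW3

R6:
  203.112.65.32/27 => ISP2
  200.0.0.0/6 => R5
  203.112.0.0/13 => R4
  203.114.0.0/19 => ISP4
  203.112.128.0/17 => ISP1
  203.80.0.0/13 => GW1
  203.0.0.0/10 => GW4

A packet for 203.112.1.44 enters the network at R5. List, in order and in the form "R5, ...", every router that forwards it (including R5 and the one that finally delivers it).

R5, R6, R4, R3

At R5: longest match for 203.112.1.44 is 203.112.0.0/16 -> R6
At R6: longest match for 203.112.1.44 is 203.112.0.0/13 -> R4
At R4: longest match for 203.112.1.44 is 203.112.0.0/17 -> R3
At R3: longest match for 203.112.1.44 is 203.112.0.0/15 -> local delivery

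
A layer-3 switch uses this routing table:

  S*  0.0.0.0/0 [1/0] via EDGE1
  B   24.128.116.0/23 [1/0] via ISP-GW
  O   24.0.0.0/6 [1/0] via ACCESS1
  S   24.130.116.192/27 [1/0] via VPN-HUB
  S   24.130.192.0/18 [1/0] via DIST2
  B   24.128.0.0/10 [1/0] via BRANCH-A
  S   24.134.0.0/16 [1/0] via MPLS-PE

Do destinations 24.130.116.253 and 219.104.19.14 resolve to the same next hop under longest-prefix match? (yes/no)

no

24.130.116.253: longest match 24.128.0.0/10 -> BRANCH-A
219.104.19.14: longest match 0.0.0.0/0 -> EDGE1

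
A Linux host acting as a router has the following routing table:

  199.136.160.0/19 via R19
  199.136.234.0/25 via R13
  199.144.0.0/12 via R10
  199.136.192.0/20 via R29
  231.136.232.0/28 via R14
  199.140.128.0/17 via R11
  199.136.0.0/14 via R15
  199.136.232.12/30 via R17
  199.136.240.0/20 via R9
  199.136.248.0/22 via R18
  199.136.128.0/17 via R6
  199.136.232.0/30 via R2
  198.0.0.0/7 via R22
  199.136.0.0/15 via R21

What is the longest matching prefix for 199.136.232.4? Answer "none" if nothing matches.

199.136.128.0/17

Entries matching 199.136.232.4:
  198.0.0.0/7 (198.0.0.0 - 199.255.255.255)
  199.136.0.0/14 (199.136.0.0 - 199.139.255.255)
  199.136.0.0/15 (199.136.0.0 - 199.137.255.255)
  199.136.128.0/17 (199.136.128.0 - 199.136.255.255)
Most specific is 199.136.128.0/17.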